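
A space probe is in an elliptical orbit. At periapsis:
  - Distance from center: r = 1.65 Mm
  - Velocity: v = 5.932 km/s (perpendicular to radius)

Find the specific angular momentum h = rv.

Convert to SI: r = 1.65 Mm = 1.65e+06 m; v = 5.932 km/s = 5932 m/s.
With v perpendicular to r, h = r · v.
h = 1.65e+06 · 5932 m²/s ≈ 9.788e+09 m²/s.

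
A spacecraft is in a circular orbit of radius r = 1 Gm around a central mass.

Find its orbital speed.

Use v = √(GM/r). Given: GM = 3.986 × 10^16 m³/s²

Convert to SI: r = 1 Gm = 1e+09 m.
For a circular orbit, gravity supplies the centripetal force, so v = √(GM / r).
v = √(3.986e+16 / 1e+09) m/s ≈ 6313 m/s = 6.313 km/s.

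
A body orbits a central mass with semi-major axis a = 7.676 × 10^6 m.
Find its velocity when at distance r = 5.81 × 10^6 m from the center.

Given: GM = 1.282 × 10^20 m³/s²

Vis-viva: v = √(GM · (2/r − 1/a)).
2/r − 1/a = 2/5.81e+06 − 1/7.676e+06 = 2.13958e-07 m⁻¹.
v = √(1.282e+20 · 2.13958e-07) m/s ≈ 5.237e+06 m/s = 5237 km/s.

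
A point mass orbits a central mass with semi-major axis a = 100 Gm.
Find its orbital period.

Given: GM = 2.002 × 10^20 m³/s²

Convert to SI: a = 100 Gm = 1e+11 m.
Kepler's third law: T = 2π √(a³ / GM).
Substituting a = 1e+11 m and GM = 2.002e+20 m³/s²:
T = 2π √((1e+11)³ / 2.002e+20) s
T ≈ 1.404e+07 s = 162.5 days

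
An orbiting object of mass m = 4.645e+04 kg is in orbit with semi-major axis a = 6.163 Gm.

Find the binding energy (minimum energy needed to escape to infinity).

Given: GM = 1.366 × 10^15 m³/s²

Convert to SI: a = 6.163 Gm = 6.163e+09 m.
Total orbital energy is E = −GMm/(2a); binding energy is E_bind = −E = GMm/(2a).
E_bind = 1.366e+15 · 4.645e+04 / (2 · 6.163e+09) J ≈ 5.148e+09 J = 5.148 GJ.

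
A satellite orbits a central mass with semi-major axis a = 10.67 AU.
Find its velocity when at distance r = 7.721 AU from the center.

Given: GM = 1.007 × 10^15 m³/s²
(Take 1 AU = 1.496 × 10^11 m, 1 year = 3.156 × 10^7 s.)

Convert to SI: a = 10.67 AU = 1.59623e+12 m; r = 7.721 AU = 1.15506e+12 m.
Vis-viva: v = √(GM · (2/r − 1/a)).
2/r − 1/a = 2/1.15506e+12 − 1/1.59623e+12 = 1.10503e-12 m⁻¹.
v = √(1.007e+15 · 1.10503e-12) m/s ≈ 33.36 m/s = 0.007037 AU/year.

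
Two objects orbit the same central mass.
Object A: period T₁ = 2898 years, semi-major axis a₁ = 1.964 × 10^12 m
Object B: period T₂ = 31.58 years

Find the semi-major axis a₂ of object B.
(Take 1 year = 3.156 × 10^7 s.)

Convert to SI: T₁ = 2898 years = 9.14609e+10 s; T₂ = 31.58 years = 9.96665e+08 s.
Kepler's third law: (T₁/T₂)² = (a₁/a₂)³ ⇒ a₂ = a₁ · (T₂/T₁)^(2/3).
T₂/T₁ = 9.96665e+08 / 9.14609e+10 = 0.0108972.
a₂ = 1.964e+12 · (0.0108972)^(2/3) m ≈ 9.653e+10 m = 9.653 × 10^10 m.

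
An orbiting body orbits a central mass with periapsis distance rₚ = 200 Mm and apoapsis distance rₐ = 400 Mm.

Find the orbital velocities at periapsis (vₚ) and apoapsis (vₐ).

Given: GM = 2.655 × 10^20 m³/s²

Convert to SI: rₚ = 200 Mm = 2e+08 m; rₐ = 400 Mm = 4e+08 m.
Use the vis-viva equation v² = GM(2/r − 1/a) with a = (rₚ + rₐ)/2 = (2e+08 + 4e+08)/2 = 3e+08 m.
vₚ = √(GM · (2/rₚ − 1/a)) = √(2.655e+20 · (2/2e+08 − 1/3e+08)) m/s ≈ 1.33e+06 m/s = 1330 km/s.
vₐ = √(GM · (2/rₐ − 1/a)) = √(2.655e+20 · (2/4e+08 − 1/3e+08)) m/s ≈ 6.652e+05 m/s = 665.2 km/s.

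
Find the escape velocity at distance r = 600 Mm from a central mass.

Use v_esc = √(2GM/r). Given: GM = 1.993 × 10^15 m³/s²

Convert to SI: r = 600 Mm = 6e+08 m.
Escape velocity comes from setting total energy to zero: ½v² − GM/r = 0 ⇒ v_esc = √(2GM / r).
v_esc = √(2 · 1.993e+15 / 6e+08) m/s ≈ 2577 m/s = 2.577 km/s.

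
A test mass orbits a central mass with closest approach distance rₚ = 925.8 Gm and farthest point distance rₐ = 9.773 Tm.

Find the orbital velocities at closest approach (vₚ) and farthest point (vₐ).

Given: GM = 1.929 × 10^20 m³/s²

Convert to SI: rₚ = 925.8 Gm = 9.258e+11 m; rₐ = 9.773 Tm = 9.773e+12 m.
Use the vis-viva equation v² = GM(2/r − 1/a) with a = (rₚ + rₐ)/2 = (9.258e+11 + 9.773e+12)/2 = 5.3494e+12 m.
vₚ = √(GM · (2/rₚ − 1/a)) = √(1.929e+20 · (2/9.258e+11 − 1/5.3494e+12)) m/s ≈ 1.951e+04 m/s = 19.51 km/s.
vₐ = √(GM · (2/rₐ − 1/a)) = √(1.929e+20 · (2/9.773e+12 − 1/5.3494e+12)) m/s ≈ 1848 m/s = 1.848 km/s.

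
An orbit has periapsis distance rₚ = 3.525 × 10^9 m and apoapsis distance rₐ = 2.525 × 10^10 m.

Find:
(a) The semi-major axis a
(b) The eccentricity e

(a) a = (rₚ + rₐ) / 2 = (3.525e+09 + 2.525e+10) / 2 ≈ 1.439e+10 m = 1.439 × 10^10 m.
(b) e = (rₐ − rₚ) / (rₐ + rₚ) = (2.525e+10 − 3.525e+09) / (2.525e+10 + 3.525e+09) ≈ 0.755.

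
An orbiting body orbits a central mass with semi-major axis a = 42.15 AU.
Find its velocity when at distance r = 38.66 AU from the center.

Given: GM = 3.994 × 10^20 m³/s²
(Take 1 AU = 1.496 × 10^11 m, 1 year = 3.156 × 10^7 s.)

Convert to SI: a = 42.15 AU = 6.30564e+12 m; r = 38.66 AU = 5.78354e+12 m.
Vis-viva: v = √(GM · (2/r − 1/a)).
2/r − 1/a = 2/5.78354e+12 − 1/6.30564e+12 = 1.87221e-13 m⁻¹.
v = √(3.994e+20 · 1.87221e-13) m/s ≈ 8647 m/s = 1.824 AU/year.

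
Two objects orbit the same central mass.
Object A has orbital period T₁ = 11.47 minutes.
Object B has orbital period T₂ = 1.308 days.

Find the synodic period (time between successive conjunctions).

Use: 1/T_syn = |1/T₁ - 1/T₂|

Convert to SI: T₁ = 11.47 minutes = 688.2 s; T₂ = 1.308 days = 113011 s.
T_syn = |T₁ · T₂ / (T₁ − T₂)|.
T_syn = |688.2 · 113011 / (688.2 − 113011)| s ≈ 692.4 s = 11.54 minutes.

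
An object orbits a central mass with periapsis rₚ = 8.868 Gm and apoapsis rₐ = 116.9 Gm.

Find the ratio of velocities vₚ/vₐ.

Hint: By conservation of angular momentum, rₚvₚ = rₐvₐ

Convert to SI: rₚ = 8.868 Gm = 8.868e+09 m; rₐ = 116.9 Gm = 1.169e+11 m.
Conservation of angular momentum gives rₚvₚ = rₐvₐ, so vₚ/vₐ = rₐ/rₚ.
vₚ/vₐ = 1.169e+11 / 8.868e+09 ≈ 13.18.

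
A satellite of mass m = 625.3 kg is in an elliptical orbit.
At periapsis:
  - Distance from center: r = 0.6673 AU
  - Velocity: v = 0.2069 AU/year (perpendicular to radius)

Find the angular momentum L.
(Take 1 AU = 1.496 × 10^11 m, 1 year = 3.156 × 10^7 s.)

Convert to SI: r = 0.6673 AU = 9.98281e+10 m; v = 0.2069 AU/year = 980.743 m/s.
Since v is perpendicular to r, L = m · v · r.
L = 625.3 · 980.743 · 9.98281e+10 kg·m²/s ≈ 6.122e+16 kg·m²/s.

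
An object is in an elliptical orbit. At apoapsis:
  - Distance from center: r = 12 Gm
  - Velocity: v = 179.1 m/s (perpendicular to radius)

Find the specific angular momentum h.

Convert to SI: r = 12 Gm = 1.2e+10 m.
With v perpendicular to r, h = r · v.
h = 1.2e+10 · 179.1 m²/s ≈ 2.149e+12 m²/s.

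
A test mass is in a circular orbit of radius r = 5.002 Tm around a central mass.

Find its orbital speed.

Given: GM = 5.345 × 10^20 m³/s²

Convert to SI: r = 5.002 Tm = 5.002e+12 m.
For a circular orbit, gravity supplies the centripetal force, so v = √(GM / r).
v = √(5.345e+20 / 5.002e+12) m/s ≈ 1.034e+04 m/s = 10.34 km/s.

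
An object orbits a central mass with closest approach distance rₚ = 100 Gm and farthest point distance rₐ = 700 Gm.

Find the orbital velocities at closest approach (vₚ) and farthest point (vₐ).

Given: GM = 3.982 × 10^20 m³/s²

Convert to SI: rₚ = 100 Gm = 1e+11 m; rₐ = 700 Gm = 7e+11 m.
Use the vis-viva equation v² = GM(2/r − 1/a) with a = (rₚ + rₐ)/2 = (1e+11 + 7e+11)/2 = 4e+11 m.
vₚ = √(GM · (2/rₚ − 1/a)) = √(3.982e+20 · (2/1e+11 − 1/4e+11)) m/s ≈ 8.348e+04 m/s = 83.48 km/s.
vₐ = √(GM · (2/rₐ − 1/a)) = √(3.982e+20 · (2/7e+11 − 1/4e+11)) m/s ≈ 1.193e+04 m/s = 11.93 km/s.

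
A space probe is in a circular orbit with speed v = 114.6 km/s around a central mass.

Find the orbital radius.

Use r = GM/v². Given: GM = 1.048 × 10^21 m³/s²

Convert to SI: v = 114.6 km/s = 114600 m/s.
For a circular orbit, v² = GM / r, so r = GM / v².
r = 1.048e+21 / (114600)² m ≈ 7.98e+10 m = 7.98 × 10^10 m.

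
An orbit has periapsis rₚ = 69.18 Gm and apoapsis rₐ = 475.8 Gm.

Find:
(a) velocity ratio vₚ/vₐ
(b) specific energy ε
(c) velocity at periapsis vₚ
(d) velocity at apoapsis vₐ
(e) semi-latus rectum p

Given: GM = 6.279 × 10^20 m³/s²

Convert to SI: rₚ = 69.18 Gm = 6.918e+10 m; rₐ = 475.8 Gm = 4.758e+11 m.
(a) Conservation of angular momentum (rₚvₚ = rₐvₐ) gives vₚ/vₐ = rₐ/rₚ = 4.758e+11/6.918e+10 ≈ 6.878
(b) With a = (rₚ + rₐ)/2 = 2.7249e+11 m, ε = −GM/(2a) = −6.279e+20/(2 · 2.7249e+11) J/kg ≈ -1.152e+09 J/kg
(c) With a = (rₚ + rₐ)/2 = 2.7249e+11 m, vₚ = √(GM (2/rₚ − 1/a)) = √(6.279e+20 · (2/6.918e+10 − 1/2.7249e+11)) m/s ≈ 1.259e+05 m/s
(d) With a = (rₚ + rₐ)/2 = 2.7249e+11 m, vₐ = √(GM (2/rₐ − 1/a)) = √(6.279e+20 · (2/4.758e+11 − 1/2.7249e+11)) m/s ≈ 1.83e+04 m/s
(e) From a = (rₚ + rₐ)/2 = 2.7249e+11 m and e = (rₐ − rₚ)/(rₐ + rₚ) = 0.746119, p = a(1 − e²) = 2.7249e+11 · (1 − (0.746119)²) ≈ 1.208e+11 m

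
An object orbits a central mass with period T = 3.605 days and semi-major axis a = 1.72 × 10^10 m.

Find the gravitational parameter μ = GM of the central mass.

Convert to SI: T = 3.605 days = 311472 s.
GM = 4π² · a³ / T².
GM = 4π² · (1.72e+10)³ / (311472)² m³/s² ≈ 2.071e+21 m³/s² = 2.071 × 10^21 m³/s².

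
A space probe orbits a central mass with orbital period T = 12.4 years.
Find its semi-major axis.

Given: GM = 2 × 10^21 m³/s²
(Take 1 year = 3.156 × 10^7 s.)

Convert to SI: T = 12.4 years = 3.91344e+08 s.
Invert Kepler's third law: a = (GM · T² / (4π²))^(1/3).
Substituting T = 3.91344e+08 s and GM = 2e+21 m³/s²:
a = (2e+21 · (3.91344e+08)² / (4π²))^(1/3) m
a ≈ 1.98e+12 m = 1.98 × 10^12 m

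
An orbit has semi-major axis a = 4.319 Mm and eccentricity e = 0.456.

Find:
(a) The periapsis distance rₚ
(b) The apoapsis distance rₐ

Convert to SI: a = 4.319 Mm = 4.319e+06 m.
(a) rₚ = a(1 − e) = 4.319e+06 · (1 − 0.456) = 4.319e+06 · 0.544 ≈ 2.35e+06 m = 2.35 Mm.
(b) rₐ = a(1 + e) = 4.319e+06 · (1 + 0.456) = 4.319e+06 · 1.456 ≈ 6.288e+06 m = 6.288 Mm.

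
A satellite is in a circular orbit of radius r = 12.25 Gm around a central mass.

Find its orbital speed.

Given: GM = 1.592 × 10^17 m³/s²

Convert to SI: r = 12.25 Gm = 1.225e+10 m.
For a circular orbit, gravity supplies the centripetal force, so v = √(GM / r).
v = √(1.592e+17 / 1.225e+10) m/s ≈ 3605 m/s = 3.605 km/s.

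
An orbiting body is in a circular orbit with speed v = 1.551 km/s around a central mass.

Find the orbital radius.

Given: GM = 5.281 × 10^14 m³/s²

Convert to SI: v = 1.551 km/s = 1551 m/s.
For a circular orbit, v² = GM / r, so r = GM / v².
r = 5.281e+14 / (1551)² m ≈ 2.195e+08 m = 2.195 × 10^8 m.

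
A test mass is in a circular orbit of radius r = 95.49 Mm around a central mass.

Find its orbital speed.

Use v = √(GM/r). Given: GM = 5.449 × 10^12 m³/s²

Convert to SI: r = 95.49 Mm = 9.549e+07 m.
For a circular orbit, gravity supplies the centripetal force, so v = √(GM / r).
v = √(5.449e+12 / 9.549e+07) m/s ≈ 238.9 m/s = 238.9 m/s.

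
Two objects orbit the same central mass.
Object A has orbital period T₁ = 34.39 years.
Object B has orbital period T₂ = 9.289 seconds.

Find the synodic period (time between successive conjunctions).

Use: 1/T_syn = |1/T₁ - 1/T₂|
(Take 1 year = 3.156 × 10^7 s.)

Convert to SI: T₁ = 34.39 years = 1.08535e+09 s.
T_syn = |T₁ · T₂ / (T₁ − T₂)|.
T_syn = |1.08535e+09 · 9.289 / (1.08535e+09 − 9.289)| s ≈ 9.289 s = 9.289 seconds.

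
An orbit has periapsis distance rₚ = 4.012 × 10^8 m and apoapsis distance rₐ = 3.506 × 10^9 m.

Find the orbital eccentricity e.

e = (rₐ − rₚ) / (rₐ + rₚ).
e = (3.506e+09 − 4.012e+08) / (3.506e+09 + 4.012e+08) = 3.1048e+09 / 3.9072e+09 ≈ 0.7946.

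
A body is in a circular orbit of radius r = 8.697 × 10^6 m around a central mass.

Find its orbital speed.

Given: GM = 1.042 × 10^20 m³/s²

For a circular orbit, gravity supplies the centripetal force, so v = √(GM / r).
v = √(1.042e+20 / 8.697e+06) m/s ≈ 3.461e+06 m/s = 3461 km/s.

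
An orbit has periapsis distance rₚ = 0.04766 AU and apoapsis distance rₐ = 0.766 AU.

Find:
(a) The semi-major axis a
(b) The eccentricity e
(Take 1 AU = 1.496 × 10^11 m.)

Convert to SI: rₚ = 0.04766 AU = 7.12994e+09 m; rₐ = 0.766 AU = 1.14594e+11 m.
(a) a = (rₚ + rₐ) / 2 = (7.12994e+09 + 1.14594e+11) / 2 ≈ 6.086e+10 m = 0.4068 AU.
(b) e = (rₐ − rₚ) / (rₐ + rₚ) = (1.14594e+11 − 7.12994e+09) / (1.14594e+11 + 7.12994e+09) ≈ 0.8829.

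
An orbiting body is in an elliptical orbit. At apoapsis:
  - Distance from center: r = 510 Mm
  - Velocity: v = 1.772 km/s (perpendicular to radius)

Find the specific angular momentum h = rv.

Convert to SI: r = 510 Mm = 5.1e+08 m; v = 1.772 km/s = 1772 m/s.
With v perpendicular to r, h = r · v.
h = 5.1e+08 · 1772 m²/s ≈ 9.037e+11 m²/s.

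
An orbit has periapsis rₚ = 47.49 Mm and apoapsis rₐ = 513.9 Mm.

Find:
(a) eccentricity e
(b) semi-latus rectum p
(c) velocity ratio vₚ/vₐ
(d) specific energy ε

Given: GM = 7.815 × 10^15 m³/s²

Convert to SI: rₚ = 47.49 Mm = 4.749e+07 m; rₐ = 513.9 Mm = 5.139e+08 m.
(a) e = (rₐ − rₚ)/(rₐ + rₚ) = (5.139e+08 − 4.749e+07)/(5.139e+08 + 4.749e+07) ≈ 0.8308
(b) From a = (rₚ + rₐ)/2 = 2.80695e+08 m and e = (rₐ − rₚ)/(rₐ + rₚ) = 0.830813, p = a(1 − e²) = 2.80695e+08 · (1 − (0.830813)²) ≈ 8.695e+07 m
(c) Conservation of angular momentum (rₚvₚ = rₐvₐ) gives vₚ/vₐ = rₐ/rₚ = 5.139e+08/4.749e+07 ≈ 10.82
(d) With a = (rₚ + rₐ)/2 = 2.80695e+08 m, ε = −GM/(2a) = −7.815e+15/(2 · 2.80695e+08) J/kg ≈ -1.392e+07 J/kg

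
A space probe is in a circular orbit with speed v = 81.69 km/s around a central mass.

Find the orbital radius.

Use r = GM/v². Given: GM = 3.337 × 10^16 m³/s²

Convert to SI: v = 81.69 km/s = 81690 m/s.
For a circular orbit, v² = GM / r, so r = GM / v².
r = 3.337e+16 / (81690)² m ≈ 5.001e+06 m = 5.001 Mm.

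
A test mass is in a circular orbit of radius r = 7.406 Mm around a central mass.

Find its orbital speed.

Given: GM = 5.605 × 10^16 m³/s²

Convert to SI: r = 7.406 Mm = 7.406e+06 m.
For a circular orbit, gravity supplies the centripetal force, so v = √(GM / r).
v = √(5.605e+16 / 7.406e+06) m/s ≈ 8.7e+04 m/s = 87 km/s.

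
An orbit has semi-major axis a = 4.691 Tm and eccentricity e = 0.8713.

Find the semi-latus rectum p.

Convert to SI: a = 4.691 Tm = 4.691e+12 m.
p = a (1 − e²).
p = 4.691e+12 · (1 − (0.8713)²) = 4.691e+12 · 0.240836 ≈ 1.13e+12 m = 1.13 Tm.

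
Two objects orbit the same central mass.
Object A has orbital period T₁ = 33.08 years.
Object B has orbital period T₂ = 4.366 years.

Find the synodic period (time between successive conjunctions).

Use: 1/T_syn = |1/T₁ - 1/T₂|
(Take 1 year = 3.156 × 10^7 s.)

Convert to SI: T₁ = 33.08 years = 1.044e+09 s; T₂ = 4.366 years = 1.37791e+08 s.
T_syn = |T₁ · T₂ / (T₁ − T₂)|.
T_syn = |1.044e+09 · 1.37791e+08 / (1.044e+09 − 1.37791e+08)| s ≈ 1.587e+08 s = 5.03 years.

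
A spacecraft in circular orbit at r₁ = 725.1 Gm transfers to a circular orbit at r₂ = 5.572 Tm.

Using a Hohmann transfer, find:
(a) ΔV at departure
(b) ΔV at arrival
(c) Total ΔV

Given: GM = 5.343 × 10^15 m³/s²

Convert to SI: r₁ = 725.1 Gm = 7.251e+11 m; r₂ = 5.572 Tm = 5.572e+12 m.
Transfer semi-major axis: a_t = (r₁ + r₂)/2 = (7.251e+11 + 5.572e+12)/2 = 3.14855e+12 m.
Circular speeds: v₁ = √(GM/r₁) = 85.8408 m/s, v₂ = √(GM/r₂) = 30.9661 m/s.
Transfer speeds (vis-viva v² = GM(2/r − 1/a_t)): v₁ᵗ = 114.194 m/s, v₂ᵗ = 14.8604 m/s.
(a) ΔV₁ = |v₁ᵗ − v₁| ≈ 28.35 m/s = 28.35 m/s.
(b) ΔV₂ = |v₂ − v₂ᵗ| ≈ 16.11 m/s = 16.11 m/s.
(c) ΔV_total = ΔV₁ + ΔV₂ ≈ 44.46 m/s = 44.46 m/s.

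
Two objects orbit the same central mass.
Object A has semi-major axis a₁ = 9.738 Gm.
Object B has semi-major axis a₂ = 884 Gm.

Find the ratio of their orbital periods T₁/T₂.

Convert to SI: a₁ = 9.738 Gm = 9.738e+09 m; a₂ = 884 Gm = 8.84e+11 m.
From Kepler's third law, (T₁/T₂)² = (a₁/a₂)³, so T₁/T₂ = (a₁/a₂)^(3/2).
a₁/a₂ = 9.738e+09 / 8.84e+11 = 0.0110158.
T₁/T₂ = (0.0110158)^(3/2) ≈ 0.001156.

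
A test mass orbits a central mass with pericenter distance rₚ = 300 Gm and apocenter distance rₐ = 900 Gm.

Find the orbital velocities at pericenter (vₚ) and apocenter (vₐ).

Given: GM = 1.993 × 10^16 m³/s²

Convert to SI: rₚ = 300 Gm = 3e+11 m; rₐ = 900 Gm = 9e+11 m.
Use the vis-viva equation v² = GM(2/r − 1/a) with a = (rₚ + rₐ)/2 = (3e+11 + 9e+11)/2 = 6e+11 m.
vₚ = √(GM · (2/rₚ − 1/a)) = √(1.993e+16 · (2/3e+11 − 1/6e+11)) m/s ≈ 315.7 m/s = 315.7 m/s.
vₐ = √(GM · (2/rₐ − 1/a)) = √(1.993e+16 · (2/9e+11 − 1/6e+11)) m/s ≈ 105.2 m/s = 105.2 m/s.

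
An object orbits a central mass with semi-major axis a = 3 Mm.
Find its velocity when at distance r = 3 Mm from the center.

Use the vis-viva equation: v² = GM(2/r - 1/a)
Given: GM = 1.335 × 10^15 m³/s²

Convert to SI: a = 3 Mm = 3e+06 m; r = 3 Mm = 3e+06 m.
Vis-viva: v = √(GM · (2/r − 1/a)).
2/r − 1/a = 2/3e+06 − 1/3e+06 = 3.33333e-07 m⁻¹.
v = √(1.335e+15 · 3.33333e-07) m/s ≈ 2.11e+04 m/s = 21.1 km/s.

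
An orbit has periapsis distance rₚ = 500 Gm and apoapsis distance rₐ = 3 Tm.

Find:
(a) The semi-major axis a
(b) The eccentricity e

Convert to SI: rₚ = 500 Gm = 5e+11 m; rₐ = 3 Tm = 3e+12 m.
(a) a = (rₚ + rₐ) / 2 = (5e+11 + 3e+12) / 2 ≈ 1.75e+12 m = 1.75 Tm.
(b) e = (rₐ − rₚ) / (rₐ + rₚ) = (3e+12 − 5e+11) / (3e+12 + 5e+11) ≈ 0.7143.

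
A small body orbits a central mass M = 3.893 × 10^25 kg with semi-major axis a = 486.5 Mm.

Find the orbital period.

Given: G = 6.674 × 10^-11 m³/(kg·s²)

Convert to SI: a = 486.5 Mm = 4.865e+08 m.
GM = G · M = 6.674e-11 · 3.893e+25 = 2.59819e+15 m³/s².
Kepler's third law: T = 2π √(a³ / GM).
Substituting a = 4.865e+08 m and GM = 2.59819e+15 m³/s²:
T = 2π √((4.865e+08)³ / 2.59819e+15) s
T ≈ 1.323e+06 s = 15.31 days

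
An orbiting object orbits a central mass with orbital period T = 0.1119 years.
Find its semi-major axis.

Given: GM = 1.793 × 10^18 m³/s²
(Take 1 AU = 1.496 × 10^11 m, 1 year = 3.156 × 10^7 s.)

Convert to SI: T = 0.1119 years = 3.53156e+06 s.
Invert Kepler's third law: a = (GM · T² / (4π²))^(1/3).
Substituting T = 3.53156e+06 s and GM = 1.793e+18 m³/s²:
a = (1.793e+18 · (3.53156e+06)² / (4π²))^(1/3) m
a ≈ 8.274e+09 m = 0.05531 AU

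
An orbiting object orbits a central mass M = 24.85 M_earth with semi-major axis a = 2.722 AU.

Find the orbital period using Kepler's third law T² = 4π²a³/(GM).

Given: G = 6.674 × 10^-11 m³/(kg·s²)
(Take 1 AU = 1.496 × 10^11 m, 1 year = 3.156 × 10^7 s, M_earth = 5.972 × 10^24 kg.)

Convert to SI: a = 2.722 AU = 4.07211e+11 m; M = 24.85 M_earth = 1.48404e+26 kg.
GM = G · M = 6.674e-11 · 1.48404e+26 = 9.9045e+15 m³/s².
Kepler's third law: T = 2π √(a³ / GM).
Substituting a = 4.07211e+11 m and GM = 9.9045e+15 m³/s²:
T = 2π √((4.07211e+11)³ / 9.9045e+15) s
T ≈ 1.641e+10 s = 519.8 years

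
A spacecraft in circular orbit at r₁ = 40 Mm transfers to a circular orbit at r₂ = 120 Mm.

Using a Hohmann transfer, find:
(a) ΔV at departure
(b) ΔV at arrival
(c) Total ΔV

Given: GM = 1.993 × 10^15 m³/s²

Convert to SI: r₁ = 40 Mm = 4e+07 m; r₂ = 120 Mm = 1.2e+08 m.
Transfer semi-major axis: a_t = (r₁ + r₂)/2 = (4e+07 + 1.2e+08)/2 = 8e+07 m.
Circular speeds: v₁ = √(GM/r₁) = 7058.68 m/s, v₂ = √(GM/r₂) = 4075.33 m/s.
Transfer speeds (vis-viva v² = GM(2/r − 1/a_t)): v₁ᵗ = 8645.09 m/s, v₂ᵗ = 2881.7 m/s.
(a) ΔV₁ = |v₁ᵗ − v₁| ≈ 1586 m/s = 1.586 km/s.
(b) ΔV₂ = |v₂ − v₂ᵗ| ≈ 1194 m/s = 1.194 km/s.
(c) ΔV_total = ΔV₁ + ΔV₂ ≈ 2780 m/s = 2.78 km/s.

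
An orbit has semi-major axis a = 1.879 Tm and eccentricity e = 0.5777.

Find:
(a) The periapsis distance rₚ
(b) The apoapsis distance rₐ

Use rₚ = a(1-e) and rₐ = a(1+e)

Convert to SI: a = 1.879 Tm = 1.879e+12 m.
(a) rₚ = a(1 − e) = 1.879e+12 · (1 − 0.5777) = 1.879e+12 · 0.4223 ≈ 7.935e+11 m = 793.5 Gm.
(b) rₐ = a(1 + e) = 1.879e+12 · (1 + 0.5777) = 1.879e+12 · 1.5777 ≈ 2.964e+12 m = 2.964 Tm.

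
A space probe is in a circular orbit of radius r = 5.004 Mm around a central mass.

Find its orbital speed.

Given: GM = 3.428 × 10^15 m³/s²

Convert to SI: r = 5.004 Mm = 5.004e+06 m.
For a circular orbit, gravity supplies the centripetal force, so v = √(GM / r).
v = √(3.428e+15 / 5.004e+06) m/s ≈ 2.617e+04 m/s = 26.17 km/s.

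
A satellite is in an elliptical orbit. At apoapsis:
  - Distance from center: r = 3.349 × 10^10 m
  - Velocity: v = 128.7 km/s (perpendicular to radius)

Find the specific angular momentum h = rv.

Convert to SI: v = 128.7 km/s = 128700 m/s.
With v perpendicular to r, h = r · v.
h = 3.349e+10 · 128700 m²/s ≈ 4.31e+15 m²/s.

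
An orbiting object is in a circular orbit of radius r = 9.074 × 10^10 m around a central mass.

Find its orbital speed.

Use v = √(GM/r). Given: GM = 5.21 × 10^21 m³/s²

For a circular orbit, gravity supplies the centripetal force, so v = √(GM / r).
v = √(5.21e+21 / 9.074e+10) m/s ≈ 2.396e+05 m/s = 239.6 km/s.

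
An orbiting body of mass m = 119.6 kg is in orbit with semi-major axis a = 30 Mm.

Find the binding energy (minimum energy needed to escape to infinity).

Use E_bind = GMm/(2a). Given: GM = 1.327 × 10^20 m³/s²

Convert to SI: a = 30 Mm = 3e+07 m.
Total orbital energy is E = −GMm/(2a); binding energy is E_bind = −E = GMm/(2a).
E_bind = 1.327e+20 · 119.6 / (2 · 3e+07) J ≈ 2.645e+14 J = 264.5 TJ.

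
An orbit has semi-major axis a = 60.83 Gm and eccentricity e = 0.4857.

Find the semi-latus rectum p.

Convert to SI: a = 60.83 Gm = 6.083e+10 m.
p = a (1 − e²).
p = 6.083e+10 · (1 − (0.4857)²) = 6.083e+10 · 0.764096 ≈ 4.648e+10 m = 46.48 Gm.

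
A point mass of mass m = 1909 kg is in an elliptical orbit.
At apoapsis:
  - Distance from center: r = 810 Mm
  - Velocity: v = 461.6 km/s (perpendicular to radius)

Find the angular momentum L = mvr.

Convert to SI: r = 810 Mm = 8.1e+08 m; v = 461.6 km/s = 461600 m/s.
Since v is perpendicular to r, L = m · v · r.
L = 1909 · 461600 · 8.1e+08 kg·m²/s ≈ 7.138e+17 kg·m²/s.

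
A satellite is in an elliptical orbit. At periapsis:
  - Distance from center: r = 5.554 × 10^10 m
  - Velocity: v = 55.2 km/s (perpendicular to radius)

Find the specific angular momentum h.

Convert to SI: v = 55.2 km/s = 55200 m/s.
With v perpendicular to r, h = r · v.
h = 5.554e+10 · 55200 m²/s ≈ 3.066e+15 m²/s.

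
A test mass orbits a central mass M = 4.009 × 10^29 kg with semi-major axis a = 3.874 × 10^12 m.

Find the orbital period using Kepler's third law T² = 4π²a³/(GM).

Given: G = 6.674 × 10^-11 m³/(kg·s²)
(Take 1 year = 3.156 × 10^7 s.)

GM = G · M = 6.674e-11 · 4.009e+29 = 2.67561e+19 m³/s².
Kepler's third law: T = 2π √(a³ / GM).
Substituting a = 3.874e+12 m and GM = 2.67561e+19 m³/s²:
T = 2π √((3.874e+12)³ / 2.67561e+19) s
T ≈ 9.262e+09 s = 293.5 years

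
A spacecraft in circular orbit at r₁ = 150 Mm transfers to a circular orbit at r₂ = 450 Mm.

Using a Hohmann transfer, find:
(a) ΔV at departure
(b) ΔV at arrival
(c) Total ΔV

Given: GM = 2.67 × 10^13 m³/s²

Convert to SI: r₁ = 150 Mm = 1.5e+08 m; r₂ = 450 Mm = 4.5e+08 m.
Transfer semi-major axis: a_t = (r₁ + r₂)/2 = (1.5e+08 + 4.5e+08)/2 = 3e+08 m.
Circular speeds: v₁ = √(GM/r₁) = 421.9 m/s, v₂ = √(GM/r₂) = 243.584 m/s.
Transfer speeds (vis-viva v² = GM(2/r − 1/a_t)): v₁ᵗ = 516.72 m/s, v₂ᵗ = 172.24 m/s.
(a) ΔV₁ = |v₁ᵗ − v₁| ≈ 94.82 m/s = 94.82 m/s.
(b) ΔV₂ = |v₂ − v₂ᵗ| ≈ 71.34 m/s = 71.34 m/s.
(c) ΔV_total = ΔV₁ + ΔV₂ ≈ 166.2 m/s = 166.2 m/s.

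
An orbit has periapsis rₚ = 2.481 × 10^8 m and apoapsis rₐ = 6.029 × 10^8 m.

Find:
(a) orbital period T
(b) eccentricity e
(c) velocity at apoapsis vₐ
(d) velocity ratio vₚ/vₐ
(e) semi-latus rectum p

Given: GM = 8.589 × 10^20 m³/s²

(a) With a = (rₚ + rₐ)/2 = 4.255e+08 m, T = 2π √(a³/GM) = 2π √((4.255e+08)³/8.589e+20) s ≈ 1882 s
(b) e = (rₐ − rₚ)/(rₐ + rₚ) = (6.029e+08 − 2.481e+08)/(6.029e+08 + 2.481e+08) ≈ 0.4169
(c) With a = (rₚ + rₐ)/2 = 4.255e+08 m, vₐ = √(GM (2/rₐ − 1/a)) = √(8.589e+20 · (2/6.029e+08 − 1/4.255e+08)) m/s ≈ 9.114e+05 m/s
(d) Conservation of angular momentum (rₚvₚ = rₐvₐ) gives vₚ/vₐ = rₐ/rₚ = 6.029e+08/2.481e+08 ≈ 2.43
(e) From a = (rₚ + rₐ)/2 = 4.255e+08 m and e = (rₐ − rₚ)/(rₐ + rₚ) = 0.416921, p = a(1 − e²) = 4.255e+08 · (1 − (0.416921)²) ≈ 3.515e+08 m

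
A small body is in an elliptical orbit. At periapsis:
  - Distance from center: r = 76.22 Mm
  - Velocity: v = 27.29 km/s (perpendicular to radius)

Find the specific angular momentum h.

Convert to SI: r = 76.22 Mm = 7.622e+07 m; v = 27.29 km/s = 27290 m/s.
With v perpendicular to r, h = r · v.
h = 7.622e+07 · 27290 m²/s ≈ 2.08e+12 m²/s.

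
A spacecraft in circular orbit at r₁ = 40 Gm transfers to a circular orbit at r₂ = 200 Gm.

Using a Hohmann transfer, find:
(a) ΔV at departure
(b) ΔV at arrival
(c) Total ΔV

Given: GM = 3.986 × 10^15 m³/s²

Convert to SI: r₁ = 40 Gm = 4e+10 m; r₂ = 200 Gm = 2e+11 m.
Transfer semi-major axis: a_t = (r₁ + r₂)/2 = (4e+10 + 2e+11)/2 = 1.2e+11 m.
Circular speeds: v₁ = √(GM/r₁) = 315.674 m/s, v₂ = √(GM/r₂) = 141.174 m/s.
Transfer speeds (vis-viva v² = GM(2/r − 1/a_t)): v₁ᵗ = 407.533 m/s, v₂ᵗ = 81.5066 m/s.
(a) ΔV₁ = |v₁ᵗ − v₁| ≈ 91.86 m/s = 91.86 m/s.
(b) ΔV₂ = |v₂ − v₂ᵗ| ≈ 59.67 m/s = 59.67 m/s.
(c) ΔV_total = ΔV₁ + ΔV₂ ≈ 151.5 m/s = 151.5 m/s.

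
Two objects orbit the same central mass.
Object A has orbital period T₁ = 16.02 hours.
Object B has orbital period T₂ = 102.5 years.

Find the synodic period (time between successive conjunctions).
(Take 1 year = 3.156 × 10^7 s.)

Convert to SI: T₁ = 16.02 hours = 57672 s; T₂ = 102.5 years = 3.2349e+09 s.
T_syn = |T₁ · T₂ / (T₁ − T₂)|.
T_syn = |57672 · 3.2349e+09 / (57672 − 3.2349e+09)| s ≈ 5.767e+04 s = 16.02 hours.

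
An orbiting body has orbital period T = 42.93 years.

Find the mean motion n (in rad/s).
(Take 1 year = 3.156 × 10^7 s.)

Convert to SI: T = 42.93 years = 1.35487e+09 s.
n = 2π / T.
n = 2π / 1.35487e+09 s ≈ 4.637e-09 rad/s.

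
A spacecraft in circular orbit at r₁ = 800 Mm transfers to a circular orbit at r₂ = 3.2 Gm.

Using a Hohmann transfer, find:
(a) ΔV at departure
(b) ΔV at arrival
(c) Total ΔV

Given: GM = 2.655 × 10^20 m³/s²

Convert to SI: r₁ = 800 Mm = 8e+08 m; r₂ = 3.2 Gm = 3.2e+09 m.
Transfer semi-major axis: a_t = (r₁ + r₂)/2 = (8e+08 + 3.2e+09)/2 = 2e+09 m.
Circular speeds: v₁ = √(GM/r₁) = 576086 m/s, v₂ = √(GM/r₂) = 288043 m/s.
Transfer speeds (vis-viva v² = GM(2/r − 1/a_t)): v₁ᵗ = 728697 m/s, v₂ᵗ = 182174 m/s.
(a) ΔV₁ = |v₁ᵗ − v₁| ≈ 1.526e+05 m/s = 152.6 km/s.
(b) ΔV₂ = |v₂ − v₂ᵗ| ≈ 1.059e+05 m/s = 105.9 km/s.
(c) ΔV_total = ΔV₁ + ΔV₂ ≈ 2.585e+05 m/s = 258.5 km/s.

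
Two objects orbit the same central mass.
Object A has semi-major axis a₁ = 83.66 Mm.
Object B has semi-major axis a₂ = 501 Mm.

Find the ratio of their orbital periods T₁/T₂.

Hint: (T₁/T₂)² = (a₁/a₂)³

Convert to SI: a₁ = 83.66 Mm = 8.366e+07 m; a₂ = 501 Mm = 5.01e+08 m.
From Kepler's third law, (T₁/T₂)² = (a₁/a₂)³, so T₁/T₂ = (a₁/a₂)^(3/2).
a₁/a₂ = 8.366e+07 / 5.01e+08 = 0.166986.
T₁/T₂ = (0.166986)^(3/2) ≈ 0.06824.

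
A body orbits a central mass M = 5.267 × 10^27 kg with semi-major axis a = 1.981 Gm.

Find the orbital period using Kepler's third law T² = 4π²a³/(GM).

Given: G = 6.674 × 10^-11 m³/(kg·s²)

Convert to SI: a = 1.981 Gm = 1.981e+09 m.
GM = G · M = 6.674e-11 · 5.267e+27 = 3.5152e+17 m³/s².
Kepler's third law: T = 2π √(a³ / GM).
Substituting a = 1.981e+09 m and GM = 3.5152e+17 m³/s²:
T = 2π √((1.981e+09)³ / 3.5152e+17) s
T ≈ 9.344e+05 s = 10.81 days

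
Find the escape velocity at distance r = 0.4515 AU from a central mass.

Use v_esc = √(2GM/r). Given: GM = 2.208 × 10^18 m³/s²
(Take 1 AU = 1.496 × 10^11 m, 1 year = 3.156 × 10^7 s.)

Convert to SI: r = 0.4515 AU = 6.75444e+10 m.
Escape velocity comes from setting total energy to zero: ½v² − GM/r = 0 ⇒ v_esc = √(2GM / r).
v_esc = √(2 · 2.208e+18 / 6.75444e+10) m/s ≈ 8086 m/s = 1.706 AU/year.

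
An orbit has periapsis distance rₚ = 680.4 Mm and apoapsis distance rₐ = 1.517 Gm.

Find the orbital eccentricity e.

Convert to SI: rₚ = 680.4 Mm = 6.804e+08 m; rₐ = 1.517 Gm = 1.517e+09 m.
e = (rₐ − rₚ) / (rₐ + rₚ).
e = (1.517e+09 − 6.804e+08) / (1.517e+09 + 6.804e+08) = 8.366e+08 / 2.1974e+09 ≈ 0.3807.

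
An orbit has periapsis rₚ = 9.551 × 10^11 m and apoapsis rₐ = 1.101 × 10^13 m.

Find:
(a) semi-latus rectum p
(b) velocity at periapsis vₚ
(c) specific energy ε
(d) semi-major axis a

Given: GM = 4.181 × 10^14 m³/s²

(a) From a = (rₚ + rₐ)/2 = 5.98255e+12 m and e = (rₐ − rₚ)/(rₐ + rₚ) = 0.840352, p = a(1 − e²) = 5.98255e+12 · (1 − (0.840352)²) ≈ 1.758e+12 m
(b) With a = (rₚ + rₐ)/2 = 5.98255e+12 m, vₚ = √(GM (2/rₚ − 1/a)) = √(4.181e+14 · (2/9.551e+11 − 1/5.98255e+12)) m/s ≈ 28.38 m/s
(c) With a = (rₚ + rₐ)/2 = 5.98255e+12 m, ε = −GM/(2a) = −4.181e+14/(2 · 5.98255e+12) J/kg ≈ -34.94 J/kg
(d) a = (rₚ + rₐ)/2 = (9.551e+11 + 1.101e+13)/2 ≈ 5.983e+12 m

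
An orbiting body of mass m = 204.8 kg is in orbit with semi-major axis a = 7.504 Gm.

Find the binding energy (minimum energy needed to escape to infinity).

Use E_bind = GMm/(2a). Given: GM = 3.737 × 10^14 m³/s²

Convert to SI: a = 7.504 Gm = 7.504e+09 m.
Total orbital energy is E = −GMm/(2a); binding energy is E_bind = −E = GMm/(2a).
E_bind = 3.737e+14 · 204.8 / (2 · 7.504e+09) J ≈ 5.1e+06 J = 5.1 MJ.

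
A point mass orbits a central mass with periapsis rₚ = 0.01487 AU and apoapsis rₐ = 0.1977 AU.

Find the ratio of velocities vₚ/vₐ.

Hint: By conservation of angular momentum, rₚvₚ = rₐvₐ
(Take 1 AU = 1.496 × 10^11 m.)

Convert to SI: rₚ = 0.01487 AU = 2.22455e+09 m; rₐ = 0.1977 AU = 2.95759e+10 m.
Conservation of angular momentum gives rₚvₚ = rₐvₐ, so vₚ/vₐ = rₐ/rₚ.
vₚ/vₐ = 2.95759e+10 / 2.22455e+09 ≈ 13.3.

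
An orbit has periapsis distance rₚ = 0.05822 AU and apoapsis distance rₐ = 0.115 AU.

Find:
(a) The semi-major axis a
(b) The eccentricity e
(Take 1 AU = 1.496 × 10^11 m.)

Convert to SI: rₚ = 0.05822 AU = 8.70971e+09 m; rₐ = 0.115 AU = 1.7204e+10 m.
(a) a = (rₚ + rₐ) / 2 = (8.70971e+09 + 1.7204e+10) / 2 ≈ 1.296e+10 m = 0.08661 AU.
(b) e = (rₐ − rₚ) / (rₐ + rₚ) = (1.7204e+10 − 8.70971e+09) / (1.7204e+10 + 8.70971e+09) ≈ 0.3278.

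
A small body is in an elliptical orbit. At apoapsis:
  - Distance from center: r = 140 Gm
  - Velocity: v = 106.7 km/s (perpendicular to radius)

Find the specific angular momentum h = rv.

Convert to SI: r = 140 Gm = 1.4e+11 m; v = 106.7 km/s = 106700 m/s.
With v perpendicular to r, h = r · v.
h = 1.4e+11 · 106700 m²/s ≈ 1.494e+16 m²/s.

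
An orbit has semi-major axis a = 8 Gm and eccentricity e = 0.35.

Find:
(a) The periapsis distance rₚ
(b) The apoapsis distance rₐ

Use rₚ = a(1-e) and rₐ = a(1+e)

Convert to SI: a = 8 Gm = 8e+09 m.
(a) rₚ = a(1 − e) = 8e+09 · (1 − 0.35) = 8e+09 · 0.65 ≈ 5.2e+09 m = 5.2 Gm.
(b) rₐ = a(1 + e) = 8e+09 · (1 + 0.35) = 8e+09 · 1.35 ≈ 1.08e+10 m = 10.8 Gm.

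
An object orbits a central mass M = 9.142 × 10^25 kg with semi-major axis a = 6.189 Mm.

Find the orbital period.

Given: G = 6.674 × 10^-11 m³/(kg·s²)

Convert to SI: a = 6.189 Mm = 6.189e+06 m.
GM = G · M = 6.674e-11 · 9.142e+25 = 6.10137e+15 m³/s².
Kepler's third law: T = 2π √(a³ / GM).
Substituting a = 6.189e+06 m and GM = 6.10137e+15 m³/s²:
T = 2π √((6.189e+06)³ / 6.10137e+15) s
T ≈ 1239 s = 20.64 minutes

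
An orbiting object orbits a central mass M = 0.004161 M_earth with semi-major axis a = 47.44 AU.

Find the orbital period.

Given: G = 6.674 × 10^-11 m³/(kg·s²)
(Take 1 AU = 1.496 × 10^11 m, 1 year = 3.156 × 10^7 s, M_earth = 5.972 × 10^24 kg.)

Convert to SI: a = 47.44 AU = 7.09702e+12 m; M = 0.004161 M_earth = 2.48495e+22 kg.
GM = G · M = 6.674e-11 · 2.48495e+22 = 1.65846e+12 m³/s².
Kepler's third law: T = 2π √(a³ / GM).
Substituting a = 7.09702e+12 m and GM = 1.65846e+12 m³/s²:
T = 2π √((7.09702e+12)³ / 1.65846e+12) s
T ≈ 9.224e+13 s = 2.923e+06 years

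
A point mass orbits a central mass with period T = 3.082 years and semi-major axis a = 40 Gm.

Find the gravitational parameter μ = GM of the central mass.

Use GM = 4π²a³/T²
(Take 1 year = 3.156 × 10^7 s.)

Convert to SI: T = 3.082 years = 9.72679e+07 s; a = 40 Gm = 4e+10 m.
GM = 4π² · a³ / T².
GM = 4π² · (4e+10)³ / (9.72679e+07)² m³/s² ≈ 2.671e+17 m³/s² = 2.671 × 10^17 m³/s².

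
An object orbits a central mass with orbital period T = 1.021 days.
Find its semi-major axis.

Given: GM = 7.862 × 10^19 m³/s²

Convert to SI: T = 1.021 days = 88214.4 s.
Invert Kepler's third law: a = (GM · T² / (4π²))^(1/3).
Substituting T = 88214.4 s and GM = 7.862e+19 m³/s²:
a = (7.862e+19 · (88214.4)² / (4π²))^(1/3) m
a ≈ 2.493e+09 m = 2.493 Gm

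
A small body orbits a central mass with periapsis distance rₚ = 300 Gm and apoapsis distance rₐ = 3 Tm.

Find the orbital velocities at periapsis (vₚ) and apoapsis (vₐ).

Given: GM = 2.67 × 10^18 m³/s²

Convert to SI: rₚ = 300 Gm = 3e+11 m; rₐ = 3 Tm = 3e+12 m.
Use the vis-viva equation v² = GM(2/r − 1/a) with a = (rₚ + rₐ)/2 = (3e+11 + 3e+12)/2 = 1.65e+12 m.
vₚ = √(GM · (2/rₚ − 1/a)) = √(2.67e+18 · (2/3e+11 − 1/1.65e+12)) m/s ≈ 4023 m/s = 4.023 km/s.
vₐ = √(GM · (2/rₐ − 1/a)) = √(2.67e+18 · (2/3e+12 − 1/1.65e+12)) m/s ≈ 402.3 m/s = 402.3 m/s.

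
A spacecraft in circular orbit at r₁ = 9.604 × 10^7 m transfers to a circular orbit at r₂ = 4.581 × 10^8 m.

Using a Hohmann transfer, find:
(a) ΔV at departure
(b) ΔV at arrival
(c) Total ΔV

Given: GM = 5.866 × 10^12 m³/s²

Transfer semi-major axis: a_t = (r₁ + r₂)/2 = (9.604e+07 + 4.581e+08)/2 = 2.7707e+08 m.
Circular speeds: v₁ = √(GM/r₁) = 247.141 m/s, v₂ = √(GM/r₂) = 113.159 m/s.
Transfer speeds (vis-viva v² = GM(2/r − 1/a_t)): v₁ᵗ = 317.783 m/s, v₂ᵗ = 66.6227 m/s.
(a) ΔV₁ = |v₁ᵗ − v₁| ≈ 70.64 m/s = 70.64 m/s.
(b) ΔV₂ = |v₂ − v₂ᵗ| ≈ 46.54 m/s = 46.54 m/s.
(c) ΔV_total = ΔV₁ + ΔV₂ ≈ 117.2 m/s = 117.2 m/s.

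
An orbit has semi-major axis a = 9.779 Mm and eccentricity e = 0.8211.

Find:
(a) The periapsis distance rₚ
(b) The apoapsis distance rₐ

Convert to SI: a = 9.779 Mm = 9.779e+06 m.
(a) rₚ = a(1 − e) = 9.779e+06 · (1 − 0.8211) = 9.779e+06 · 0.1789 ≈ 1.749e+06 m = 1.749 Mm.
(b) rₐ = a(1 + e) = 9.779e+06 · (1 + 0.8211) = 9.779e+06 · 1.8211 ≈ 1.781e+07 m = 17.81 Mm.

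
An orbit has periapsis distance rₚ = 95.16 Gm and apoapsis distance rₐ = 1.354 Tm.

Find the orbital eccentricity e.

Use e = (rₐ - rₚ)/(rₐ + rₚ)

Convert to SI: rₚ = 95.16 Gm = 9.516e+10 m; rₐ = 1.354 Tm = 1.354e+12 m.
e = (rₐ − rₚ) / (rₐ + rₚ).
e = (1.354e+12 − 9.516e+10) / (1.354e+12 + 9.516e+10) = 1.25884e+12 / 1.44916e+12 ≈ 0.8687.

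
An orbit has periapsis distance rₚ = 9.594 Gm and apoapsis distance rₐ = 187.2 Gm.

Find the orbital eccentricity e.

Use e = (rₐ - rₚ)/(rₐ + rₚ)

Convert to SI: rₚ = 9.594 Gm = 9.594e+09 m; rₐ = 187.2 Gm = 1.872e+11 m.
e = (rₐ − rₚ) / (rₐ + rₚ).
e = (1.872e+11 − 9.594e+09) / (1.872e+11 + 9.594e+09) = 1.77606e+11 / 1.96794e+11 ≈ 0.9025.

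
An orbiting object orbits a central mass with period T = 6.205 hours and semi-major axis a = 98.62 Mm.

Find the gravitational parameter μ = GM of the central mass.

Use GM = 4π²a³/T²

Convert to SI: T = 6.205 hours = 22338 s; a = 98.62 Mm = 9.862e+07 m.
GM = 4π² · a³ / T².
GM = 4π² · (9.862e+07)³ / (22338)² m³/s² ≈ 7.589e+16 m³/s² = 7.589 × 10^16 m³/s².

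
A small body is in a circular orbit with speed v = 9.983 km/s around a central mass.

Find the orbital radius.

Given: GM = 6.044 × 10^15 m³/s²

Convert to SI: v = 9.983 km/s = 9983 m/s.
For a circular orbit, v² = GM / r, so r = GM / v².
r = 6.044e+15 / (9983)² m ≈ 6.065e+07 m = 6.065 × 10^7 m.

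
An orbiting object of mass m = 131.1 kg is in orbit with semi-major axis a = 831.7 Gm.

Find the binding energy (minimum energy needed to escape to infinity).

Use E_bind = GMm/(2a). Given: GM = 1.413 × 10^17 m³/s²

Convert to SI: a = 831.7 Gm = 8.317e+11 m.
Total orbital energy is E = −GMm/(2a); binding energy is E_bind = −E = GMm/(2a).
E_bind = 1.413e+17 · 131.1 / (2 · 8.317e+11) J ≈ 1.114e+07 J = 11.14 MJ.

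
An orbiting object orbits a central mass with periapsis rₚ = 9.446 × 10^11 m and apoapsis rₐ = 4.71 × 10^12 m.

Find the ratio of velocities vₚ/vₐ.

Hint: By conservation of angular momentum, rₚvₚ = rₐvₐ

Conservation of angular momentum gives rₚvₚ = rₐvₐ, so vₚ/vₐ = rₐ/rₚ.
vₚ/vₐ = 4.71e+12 / 9.446e+11 ≈ 4.986.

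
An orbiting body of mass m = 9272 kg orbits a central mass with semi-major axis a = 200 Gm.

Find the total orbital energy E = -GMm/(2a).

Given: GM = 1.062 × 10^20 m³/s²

Convert to SI: a = 200 Gm = 2e+11 m.
E = −GMm / (2a).
E = −1.062e+20 · 9272 / (2 · 2e+11) J ≈ -2.462e+12 J = -2.462 TJ.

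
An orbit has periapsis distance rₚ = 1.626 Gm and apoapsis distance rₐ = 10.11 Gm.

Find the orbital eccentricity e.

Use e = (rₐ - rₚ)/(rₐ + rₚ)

Convert to SI: rₚ = 1.626 Gm = 1.626e+09 m; rₐ = 10.11 Gm = 1.011e+10 m.
e = (rₐ − rₚ) / (rₐ + rₚ).
e = (1.011e+10 − 1.626e+09) / (1.011e+10 + 1.626e+09) = 8.484e+09 / 1.1736e+10 ≈ 0.7229.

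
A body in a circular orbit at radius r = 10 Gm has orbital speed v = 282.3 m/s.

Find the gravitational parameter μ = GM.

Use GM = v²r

Convert to SI: r = 10 Gm = 1e+10 m.
For a circular orbit v² = GM/r, so GM = v² · r.
GM = (282.3)² · 1e+10 m³/s² ≈ 7.969e+14 m³/s² = 7.969 × 10^14 m³/s².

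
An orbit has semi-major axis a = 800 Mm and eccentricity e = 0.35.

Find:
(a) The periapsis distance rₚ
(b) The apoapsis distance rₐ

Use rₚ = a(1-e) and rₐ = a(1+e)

Convert to SI: a = 800 Mm = 8e+08 m.
(a) rₚ = a(1 − e) = 8e+08 · (1 − 0.35) = 8e+08 · 0.65 ≈ 5.2e+08 m = 520 Mm.
(b) rₐ = a(1 + e) = 8e+08 · (1 + 0.35) = 8e+08 · 1.35 ≈ 1.08e+09 m = 1.08 Gm.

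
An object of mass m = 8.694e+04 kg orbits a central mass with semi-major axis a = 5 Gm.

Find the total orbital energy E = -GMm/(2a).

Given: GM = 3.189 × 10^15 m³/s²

Convert to SI: a = 5 Gm = 5e+09 m.
E = −GMm / (2a).
E = −3.189e+15 · 8.694e+04 / (2 · 5e+09) J ≈ -2.773e+10 J = -27.73 GJ.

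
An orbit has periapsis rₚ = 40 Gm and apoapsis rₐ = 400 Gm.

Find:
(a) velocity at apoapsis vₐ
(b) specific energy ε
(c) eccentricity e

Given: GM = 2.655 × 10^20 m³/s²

Convert to SI: rₚ = 40 Gm = 4e+10 m; rₐ = 400 Gm = 4e+11 m.
(a) With a = (rₚ + rₐ)/2 = 2.2e+11 m, vₐ = √(GM (2/rₐ − 1/a)) = √(2.655e+20 · (2/4e+11 − 1/2.2e+11)) m/s ≈ 1.099e+04 m/s
(b) With a = (rₚ + rₐ)/2 = 2.2e+11 m, ε = −GM/(2a) = −2.655e+20/(2 · 2.2e+11) J/kg ≈ -6.034e+08 J/kg
(c) e = (rₐ − rₚ)/(rₐ + rₚ) = (4e+11 − 4e+10)/(4e+11 + 4e+10) ≈ 0.8182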